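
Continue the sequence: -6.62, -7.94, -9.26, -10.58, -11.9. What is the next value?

Differences: -7.94 - -6.62 = -1.32
This is an arithmetic sequence with common difference d = -1.32.
Next term = -11.9 + -1.32 = -13.22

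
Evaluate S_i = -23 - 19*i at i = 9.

S_9 = -23 + -19*9 = -23 + -171 = -194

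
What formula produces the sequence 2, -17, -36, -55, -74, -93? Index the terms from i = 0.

Check differences: -17 - 2 = -19
-36 - -17 = -19
Common difference d = -19.
First term a = 2.
Formula: S_i = 2 - 19*i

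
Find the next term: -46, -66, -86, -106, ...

Differences: -66 - -46 = -20
This is an arithmetic sequence with common difference d = -20.
Next term = -106 + -20 = -126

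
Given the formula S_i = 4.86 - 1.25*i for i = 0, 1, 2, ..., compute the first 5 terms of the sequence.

This is an arithmetic sequence.
i=0: S_0 = 4.86 + -1.25*0 = 4.86
i=1: S_1 = 4.86 + -1.25*1 = 3.61
i=2: S_2 = 4.86 + -1.25*2 = 2.36
i=3: S_3 = 4.86 + -1.25*3 = 1.11
i=4: S_4 = 4.86 + -1.25*4 = -0.14
The first 5 terms are: [4.86, 3.61, 2.36, 1.11, -0.14]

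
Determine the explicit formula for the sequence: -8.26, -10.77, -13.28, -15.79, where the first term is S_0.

Check differences: -10.77 - -8.26 = -2.51
-13.28 - -10.77 = -2.51
Common difference d = -2.51.
First term a = -8.26.
Formula: S_i = -8.26 - 2.51*i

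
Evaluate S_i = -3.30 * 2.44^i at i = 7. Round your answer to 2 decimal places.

S_7 = -3.3 * 2.44^7 ≈ -3.3 * 514.907 ≈ -1699.19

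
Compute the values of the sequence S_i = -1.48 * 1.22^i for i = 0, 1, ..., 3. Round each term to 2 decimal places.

This is a geometric sequence.
i=0: S_0 = -1.48 * 1.22^0 = -1.48
i=1: S_1 = -1.48 * 1.22^1 ≈ -1.81
i=2: S_2 = -1.48 * 1.22^2 ≈ -2.2
i=3: S_3 = -1.48 * 1.22^3 ≈ -2.69
The first 4 terms are: [-1.48, -1.81, -2.2, -2.69]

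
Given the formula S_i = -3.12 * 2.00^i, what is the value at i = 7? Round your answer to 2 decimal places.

S_7 = -3.12 * 2.0^7 = -3.12 * 128 = -399.36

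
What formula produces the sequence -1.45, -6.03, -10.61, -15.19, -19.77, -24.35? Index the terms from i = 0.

Check differences: -6.03 - -1.45 = -4.58
-10.61 - -6.03 = -4.58
Common difference d = -4.58.
First term a = -1.45.
Formula: S_i = -1.45 - 4.58*i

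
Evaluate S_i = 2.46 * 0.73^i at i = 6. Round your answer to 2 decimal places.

S_6 = 2.46 * 0.73^6 ≈ 2.46 * 0.1513 ≈ 0.37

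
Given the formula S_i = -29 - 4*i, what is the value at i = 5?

S_5 = -29 + -4*5 = -29 + -20 = -49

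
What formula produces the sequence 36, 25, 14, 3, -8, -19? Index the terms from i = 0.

Check differences: 25 - 36 = -11
14 - 25 = -11
Common difference d = -11.
First term a = 36.
Formula: S_i = 36 - 11*i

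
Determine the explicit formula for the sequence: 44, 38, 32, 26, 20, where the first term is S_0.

Check differences: 38 - 44 = -6
32 - 38 = -6
Common difference d = -6.
First term a = 44.
Formula: S_i = 44 - 6*i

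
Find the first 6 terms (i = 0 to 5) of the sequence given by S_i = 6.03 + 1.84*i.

This is an arithmetic sequence.
i=0: S_0 = 6.03 + 1.84*0 = 6.03
i=1: S_1 = 6.03 + 1.84*1 = 7.87
i=2: S_2 = 6.03 + 1.84*2 = 9.71
i=3: S_3 = 6.03 + 1.84*3 = 11.55
i=4: S_4 = 6.03 + 1.84*4 = 13.39
i=5: S_5 = 6.03 + 1.84*5 = 15.23
The first 6 terms are: [6.03, 7.87, 9.71, 11.55, 13.39, 15.23]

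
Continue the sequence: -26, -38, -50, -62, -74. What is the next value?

Differences: -38 - -26 = -12
This is an arithmetic sequence with common difference d = -12.
Next term = -74 + -12 = -86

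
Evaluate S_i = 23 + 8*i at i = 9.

S_9 = 23 + 8*9 = 23 + 72 = 95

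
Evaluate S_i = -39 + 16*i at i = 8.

S_8 = -39 + 16*8 = -39 + 128 = 89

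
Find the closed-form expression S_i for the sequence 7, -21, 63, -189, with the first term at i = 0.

Check ratios: -21 / 7 = -3.0
Common ratio r = -3.
First term a = 7.
Formula: S_i = 7 * (-3)^i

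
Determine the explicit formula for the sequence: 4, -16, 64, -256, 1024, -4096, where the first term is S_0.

Check ratios: -16 / 4 = -4.0
Common ratio r = -4.
First term a = 4.
Formula: S_i = 4 * (-4)^i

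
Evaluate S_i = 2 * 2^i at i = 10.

S_10 = 2 * 2^10 = 2 * 1024 = 2048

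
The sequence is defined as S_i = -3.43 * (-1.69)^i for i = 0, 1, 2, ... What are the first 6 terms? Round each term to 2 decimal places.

This is a geometric sequence.
i=0: S_0 = -3.43 * (-1.69)^0 = -3.43
i=1: S_1 = -3.43 * (-1.69)^1 ≈ 5.8
i=2: S_2 = -3.43 * (-1.69)^2 ≈ -9.8
i=3: S_3 = -3.43 * (-1.69)^3 ≈ 16.56
i=4: S_4 = -3.43 * (-1.69)^4 ≈ -27.98
i=5: S_5 = -3.43 * (-1.69)^5 ≈ 47.29
The first 6 terms are: [-3.43, 5.8, -9.8, 16.56, -27.98, 47.29]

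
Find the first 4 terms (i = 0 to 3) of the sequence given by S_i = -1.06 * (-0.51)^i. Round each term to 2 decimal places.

This is a geometric sequence.
i=0: S_0 = -1.06 * (-0.51)^0 = -1.06
i=1: S_1 = -1.06 * (-0.51)^1 ≈ 0.54
i=2: S_2 = -1.06 * (-0.51)^2 ≈ -0.28
i=3: S_3 = -1.06 * (-0.51)^3 ≈ 0.14
The first 4 terms are: [-1.06, 0.54, -0.28, 0.14]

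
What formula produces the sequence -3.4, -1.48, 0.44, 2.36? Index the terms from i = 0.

Check differences: -1.48 - -3.4 = 1.92
0.44 - -1.48 = 1.92
Common difference d = 1.92.
First term a = -3.4.
Formula: S_i = -3.40 + 1.92*i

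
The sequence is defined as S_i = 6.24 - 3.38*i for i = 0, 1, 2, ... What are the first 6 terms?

This is an arithmetic sequence.
i=0: S_0 = 6.24 + -3.38*0 = 6.24
i=1: S_1 = 6.24 + -3.38*1 = 2.86
i=2: S_2 = 6.24 + -3.38*2 = -0.52
i=3: S_3 = 6.24 + -3.38*3 = -3.9
i=4: S_4 = 6.24 + -3.38*4 = -7.28
i=5: S_5 = 6.24 + -3.38*5 = -10.66
The first 6 terms are: [6.24, 2.86, -0.52, -3.9, -7.28, -10.66]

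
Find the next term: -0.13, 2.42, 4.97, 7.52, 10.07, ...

Differences: 2.42 - -0.13 = 2.55
This is an arithmetic sequence with common difference d = 2.55.
Next term = 10.07 + 2.55 = 12.62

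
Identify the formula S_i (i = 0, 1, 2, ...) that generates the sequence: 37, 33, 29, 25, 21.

Check differences: 33 - 37 = -4
29 - 33 = -4
Common difference d = -4.
First term a = 37.
Formula: S_i = 37 - 4*i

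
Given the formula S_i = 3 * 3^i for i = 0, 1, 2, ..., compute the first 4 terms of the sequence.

This is a geometric sequence.
i=0: S_0 = 3 * 3^0 = 3
i=1: S_1 = 3 * 3^1 = 9
i=2: S_2 = 3 * 3^2 = 27
i=3: S_3 = 3 * 3^3 = 81
The first 4 terms are: [3, 9, 27, 81]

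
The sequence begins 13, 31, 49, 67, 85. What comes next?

Differences: 31 - 13 = 18
This is an arithmetic sequence with common difference d = 18.
Next term = 85 + 18 = 103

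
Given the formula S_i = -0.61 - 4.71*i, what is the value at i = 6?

S_6 = -0.61 + -4.71*6 = -0.61 + -28.26 = -28.87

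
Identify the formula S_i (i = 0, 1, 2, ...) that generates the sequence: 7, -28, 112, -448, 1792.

Check ratios: -28 / 7 = -4.0
Common ratio r = -4.
First term a = 7.
Formula: S_i = 7 * (-4)^i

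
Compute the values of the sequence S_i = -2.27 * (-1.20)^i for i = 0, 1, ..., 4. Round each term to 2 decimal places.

This is a geometric sequence.
i=0: S_0 = -2.27 * (-1.2)^0 = -2.27
i=1: S_1 = -2.27 * (-1.2)^1 ≈ 2.72
i=2: S_2 = -2.27 * (-1.2)^2 ≈ -3.27
i=3: S_3 = -2.27 * (-1.2)^3 ≈ 3.92
i=4: S_4 = -2.27 * (-1.2)^4 ≈ -4.71
The first 5 terms are: [-2.27, 2.72, -3.27, 3.92, -4.71]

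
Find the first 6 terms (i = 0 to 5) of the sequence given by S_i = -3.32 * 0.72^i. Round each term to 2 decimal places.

This is a geometric sequence.
i=0: S_0 = -3.32 * 0.72^0 = -3.32
i=1: S_1 = -3.32 * 0.72^1 ≈ -2.39
i=2: S_2 = -3.32 * 0.72^2 ≈ -1.72
i=3: S_3 = -3.32 * 0.72^3 ≈ -1.24
i=4: S_4 = -3.32 * 0.72^4 ≈ -0.89
i=5: S_5 = -3.32 * 0.72^5 ≈ -0.64
The first 6 terms are: [-3.32, -2.39, -1.72, -1.24, -0.89, -0.64]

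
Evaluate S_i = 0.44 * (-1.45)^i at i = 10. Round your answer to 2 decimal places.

S_10 = 0.44 * (-1.45)^10 ≈ 0.44 * 41.0847 ≈ 18.08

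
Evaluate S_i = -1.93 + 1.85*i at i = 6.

S_6 = -1.93 + 1.85*6 = -1.93 + 11.1 = 9.17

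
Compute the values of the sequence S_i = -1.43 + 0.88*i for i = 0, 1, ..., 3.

This is an arithmetic sequence.
i=0: S_0 = -1.43 + 0.88*0 = -1.43
i=1: S_1 = -1.43 + 0.88*1 = -0.55
i=2: S_2 = -1.43 + 0.88*2 = 0.33
i=3: S_3 = -1.43 + 0.88*3 = 1.21
The first 4 terms are: [-1.43, -0.55, 0.33, 1.21]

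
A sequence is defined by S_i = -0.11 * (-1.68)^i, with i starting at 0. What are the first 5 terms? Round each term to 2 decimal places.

This is a geometric sequence.
i=0: S_0 = -0.11 * (-1.68)^0 = -0.11
i=1: S_1 = -0.11 * (-1.68)^1 ≈ 0.18
i=2: S_2 = -0.11 * (-1.68)^2 ≈ -0.31
i=3: S_3 = -0.11 * (-1.68)^3 ≈ 0.52
i=4: S_4 = -0.11 * (-1.68)^4 ≈ -0.88
The first 5 terms are: [-0.11, 0.18, -0.31, 0.52, -0.88]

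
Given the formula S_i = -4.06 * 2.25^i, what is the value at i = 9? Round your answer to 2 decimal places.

S_9 = -4.06 * 2.25^9 ≈ -4.06 * 1477.8919 ≈ -6000.24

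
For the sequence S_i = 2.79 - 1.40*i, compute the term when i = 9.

S_9 = 2.79 + -1.4*9 = 2.79 + -12.6 = -9.81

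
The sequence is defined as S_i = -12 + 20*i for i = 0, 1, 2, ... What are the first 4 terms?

This is an arithmetic sequence.
i=0: S_0 = -12 + 20*0 = -12
i=1: S_1 = -12 + 20*1 = 8
i=2: S_2 = -12 + 20*2 = 28
i=3: S_3 = -12 + 20*3 = 48
The first 4 terms are: [-12, 8, 28, 48]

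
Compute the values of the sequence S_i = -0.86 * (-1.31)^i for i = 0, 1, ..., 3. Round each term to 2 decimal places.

This is a geometric sequence.
i=0: S_0 = -0.86 * (-1.31)^0 = -0.86
i=1: S_1 = -0.86 * (-1.31)^1 ≈ 1.13
i=2: S_2 = -0.86 * (-1.31)^2 ≈ -1.48
i=3: S_3 = -0.86 * (-1.31)^3 ≈ 1.93
The first 4 terms are: [-0.86, 1.13, -1.48, 1.93]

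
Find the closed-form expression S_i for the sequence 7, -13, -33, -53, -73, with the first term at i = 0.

Check differences: -13 - 7 = -20
-33 - -13 = -20
Common difference d = -20.
First term a = 7.
Formula: S_i = 7 - 20*i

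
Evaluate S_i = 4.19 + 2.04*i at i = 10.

S_10 = 4.19 + 2.04*10 = 4.19 + 20.4 = 24.59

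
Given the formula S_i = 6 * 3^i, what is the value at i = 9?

S_9 = 6 * 3^9 = 6 * 19683 = 118098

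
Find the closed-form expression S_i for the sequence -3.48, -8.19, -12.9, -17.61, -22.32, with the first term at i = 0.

Check differences: -8.19 - -3.48 = -4.71
-12.9 - -8.19 = -4.71
Common difference d = -4.71.
First term a = -3.48.
Formula: S_i = -3.48 - 4.71*i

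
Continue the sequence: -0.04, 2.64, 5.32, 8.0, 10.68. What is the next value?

Differences: 2.64 - -0.04 = 2.68
This is an arithmetic sequence with common difference d = 2.68.
Next term = 10.68 + 2.68 = 13.36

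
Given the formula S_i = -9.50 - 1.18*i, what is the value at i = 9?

S_9 = -9.5 + -1.18*9 = -9.5 + -10.62 = -20.12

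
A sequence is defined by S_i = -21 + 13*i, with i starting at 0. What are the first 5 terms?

This is an arithmetic sequence.
i=0: S_0 = -21 + 13*0 = -21
i=1: S_1 = -21 + 13*1 = -8
i=2: S_2 = -21 + 13*2 = 5
i=3: S_3 = -21 + 13*3 = 18
i=4: S_4 = -21 + 13*4 = 31
The first 5 terms are: [-21, -8, 5, 18, 31]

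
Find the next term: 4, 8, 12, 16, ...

Differences: 8 - 4 = 4
This is an arithmetic sequence with common difference d = 4.
Next term = 16 + 4 = 20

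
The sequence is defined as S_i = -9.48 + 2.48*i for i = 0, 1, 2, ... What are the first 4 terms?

This is an arithmetic sequence.
i=0: S_0 = -9.48 + 2.48*0 = -9.48
i=1: S_1 = -9.48 + 2.48*1 = -7.0
i=2: S_2 = -9.48 + 2.48*2 = -4.52
i=3: S_3 = -9.48 + 2.48*3 = -2.04
The first 4 terms are: [-9.48, -7.0, -4.52, -2.04]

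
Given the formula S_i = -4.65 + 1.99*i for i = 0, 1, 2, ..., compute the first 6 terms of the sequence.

This is an arithmetic sequence.
i=0: S_0 = -4.65 + 1.99*0 = -4.65
i=1: S_1 = -4.65 + 1.99*1 = -2.66
i=2: S_2 = -4.65 + 1.99*2 = -0.67
i=3: S_3 = -4.65 + 1.99*3 = 1.32
i=4: S_4 = -4.65 + 1.99*4 = 3.31
i=5: S_5 = -4.65 + 1.99*5 = 5.3
The first 6 terms are: [-4.65, -2.66, -0.67, 1.32, 3.31, 5.3]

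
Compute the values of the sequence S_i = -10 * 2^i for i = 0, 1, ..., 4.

This is a geometric sequence.
i=0: S_0 = -10 * 2^0 = -10
i=1: S_1 = -10 * 2^1 = -20
i=2: S_2 = -10 * 2^2 = -40
i=3: S_3 = -10 * 2^3 = -80
i=4: S_4 = -10 * 2^4 = -160
The first 5 terms are: [-10, -20, -40, -80, -160]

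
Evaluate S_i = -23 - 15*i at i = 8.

S_8 = -23 + -15*8 = -23 + -120 = -143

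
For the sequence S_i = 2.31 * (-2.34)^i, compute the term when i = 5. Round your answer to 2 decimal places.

S_5 = 2.31 * (-2.34)^5 ≈ 2.31 * -70.1583 ≈ -162.07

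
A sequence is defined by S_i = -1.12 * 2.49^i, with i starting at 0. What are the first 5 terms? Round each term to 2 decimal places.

This is a geometric sequence.
i=0: S_0 = -1.12 * 2.49^0 = -1.12
i=1: S_1 = -1.12 * 2.49^1 ≈ -2.79
i=2: S_2 = -1.12 * 2.49^2 ≈ -6.94
i=3: S_3 = -1.12 * 2.49^3 ≈ -17.29
i=4: S_4 = -1.12 * 2.49^4 ≈ -43.05
The first 5 terms are: [-1.12, -2.79, -6.94, -17.29, -43.05]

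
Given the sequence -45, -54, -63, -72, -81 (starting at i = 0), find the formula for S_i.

Check differences: -54 - -45 = -9
-63 - -54 = -9
Common difference d = -9.
First term a = -45.
Formula: S_i = -45 - 9*i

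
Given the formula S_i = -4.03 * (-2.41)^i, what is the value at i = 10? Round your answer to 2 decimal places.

S_10 = -4.03 * (-2.41)^10 ≈ -4.03 * 6609.5277 ≈ -26636.4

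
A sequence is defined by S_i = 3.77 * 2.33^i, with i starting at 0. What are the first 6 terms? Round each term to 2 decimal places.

This is a geometric sequence.
i=0: S_0 = 3.77 * 2.33^0 = 3.77
i=1: S_1 = 3.77 * 2.33^1 ≈ 8.78
i=2: S_2 = 3.77 * 2.33^2 ≈ 20.47
i=3: S_3 = 3.77 * 2.33^3 ≈ 47.69
i=4: S_4 = 3.77 * 2.33^4 ≈ 111.11
i=5: S_5 = 3.77 * 2.33^5 ≈ 258.89
The first 6 terms are: [3.77, 8.78, 20.47, 47.69, 111.11, 258.89]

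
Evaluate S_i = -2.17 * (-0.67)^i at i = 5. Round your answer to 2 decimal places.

S_5 = -2.17 * (-0.67)^5 ≈ -2.17 * -0.135 ≈ 0.29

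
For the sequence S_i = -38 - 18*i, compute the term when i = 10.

S_10 = -38 + -18*10 = -38 + -180 = -218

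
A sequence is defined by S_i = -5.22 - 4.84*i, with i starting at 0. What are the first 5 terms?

This is an arithmetic sequence.
i=0: S_0 = -5.22 + -4.84*0 = -5.22
i=1: S_1 = -5.22 + -4.84*1 = -10.06
i=2: S_2 = -5.22 + -4.84*2 = -14.9
i=3: S_3 = -5.22 + -4.84*3 = -19.74
i=4: S_4 = -5.22 + -4.84*4 = -24.58
The first 5 terms are: [-5.22, -10.06, -14.9, -19.74, -24.58]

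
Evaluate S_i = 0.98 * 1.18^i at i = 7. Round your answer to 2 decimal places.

S_7 = 0.98 * 1.18^7 ≈ 0.98 * 3.1855 ≈ 3.12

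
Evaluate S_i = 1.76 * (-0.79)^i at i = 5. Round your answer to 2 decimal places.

S_5 = 1.76 * (-0.79)^5 ≈ 1.76 * -0.3077 ≈ -0.54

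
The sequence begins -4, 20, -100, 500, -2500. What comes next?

Ratios: 20 / -4 = -5.0
This is a geometric sequence with common ratio r = -5.
Next term = -2500 * -5 = 12500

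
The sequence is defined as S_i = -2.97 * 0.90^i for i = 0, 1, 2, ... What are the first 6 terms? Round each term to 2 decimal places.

This is a geometric sequence.
i=0: S_0 = -2.97 * 0.9^0 = -2.97
i=1: S_1 = -2.97 * 0.9^1 ≈ -2.67
i=2: S_2 = -2.97 * 0.9^2 ≈ -2.41
i=3: S_3 = -2.97 * 0.9^3 ≈ -2.17
i=4: S_4 = -2.97 * 0.9^4 ≈ -1.95
i=5: S_5 = -2.97 * 0.9^5 ≈ -1.75
The first 6 terms are: [-2.97, -2.67, -2.41, -2.17, -1.95, -1.75]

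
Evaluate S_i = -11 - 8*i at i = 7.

S_7 = -11 + -8*7 = -11 + -56 = -67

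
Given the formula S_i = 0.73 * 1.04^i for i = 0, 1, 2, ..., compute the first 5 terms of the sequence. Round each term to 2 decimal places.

This is a geometric sequence.
i=0: S_0 = 0.73 * 1.04^0 = 0.73
i=1: S_1 = 0.73 * 1.04^1 ≈ 0.76
i=2: S_2 = 0.73 * 1.04^2 ≈ 0.79
i=3: S_3 = 0.73 * 1.04^3 ≈ 0.82
i=4: S_4 = 0.73 * 1.04^4 ≈ 0.85
The first 5 terms are: [0.73, 0.76, 0.79, 0.82, 0.85]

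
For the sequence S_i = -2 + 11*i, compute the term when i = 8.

S_8 = -2 + 11*8 = -2 + 88 = 86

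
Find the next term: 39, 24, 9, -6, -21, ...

Differences: 24 - 39 = -15
This is an arithmetic sequence with common difference d = -15.
Next term = -21 + -15 = -36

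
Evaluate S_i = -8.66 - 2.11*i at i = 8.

S_8 = -8.66 + -2.11*8 = -8.66 + -16.88 = -25.54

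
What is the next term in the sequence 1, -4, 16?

Ratios: -4 / 1 = -4.0
This is a geometric sequence with common ratio r = -4.
Next term = 16 * -4 = -64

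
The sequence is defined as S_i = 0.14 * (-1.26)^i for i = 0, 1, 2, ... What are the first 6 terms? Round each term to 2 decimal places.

This is a geometric sequence.
i=0: S_0 = 0.14 * (-1.26)^0 = 0.14
i=1: S_1 = 0.14 * (-1.26)^1 ≈ -0.18
i=2: S_2 = 0.14 * (-1.26)^2 ≈ 0.22
i=3: S_3 = 0.14 * (-1.26)^3 ≈ -0.28
i=4: S_4 = 0.14 * (-1.26)^4 ≈ 0.35
i=5: S_5 = 0.14 * (-1.26)^5 ≈ -0.44
The first 6 terms are: [0.14, -0.18, 0.22, -0.28, 0.35, -0.44]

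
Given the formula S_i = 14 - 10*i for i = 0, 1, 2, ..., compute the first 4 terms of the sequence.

This is an arithmetic sequence.
i=0: S_0 = 14 + -10*0 = 14
i=1: S_1 = 14 + -10*1 = 4
i=2: S_2 = 14 + -10*2 = -6
i=3: S_3 = 14 + -10*3 = -16
The first 4 terms are: [14, 4, -6, -16]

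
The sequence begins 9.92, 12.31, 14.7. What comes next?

Differences: 12.31 - 9.92 = 2.39
This is an arithmetic sequence with common difference d = 2.39.
Next term = 14.7 + 2.39 = 17.09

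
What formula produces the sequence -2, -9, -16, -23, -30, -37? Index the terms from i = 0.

Check differences: -9 - -2 = -7
-16 - -9 = -7
Common difference d = -7.
First term a = -2.
Formula: S_i = -2 - 7*i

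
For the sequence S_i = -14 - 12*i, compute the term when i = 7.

S_7 = -14 + -12*7 = -14 + -84 = -98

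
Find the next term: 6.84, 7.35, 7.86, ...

Differences: 7.35 - 6.84 = 0.51
This is an arithmetic sequence with common difference d = 0.51.
Next term = 7.86 + 0.51 = 8.37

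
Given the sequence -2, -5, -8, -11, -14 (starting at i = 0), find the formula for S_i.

Check differences: -5 - -2 = -3
-8 - -5 = -3
Common difference d = -3.
First term a = -2.
Formula: S_i = -2 - 3*i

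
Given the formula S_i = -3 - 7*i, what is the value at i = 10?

S_10 = -3 + -7*10 = -3 + -70 = -73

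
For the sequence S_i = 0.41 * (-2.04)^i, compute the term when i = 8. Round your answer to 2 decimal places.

S_8 = 0.41 * (-2.04)^8 ≈ 0.41 * 299.9448 ≈ 122.98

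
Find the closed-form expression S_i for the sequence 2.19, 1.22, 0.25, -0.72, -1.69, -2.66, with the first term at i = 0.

Check differences: 1.22 - 2.19 = -0.97
0.25 - 1.22 = -0.97
Common difference d = -0.97.
First term a = 2.19.
Formula: S_i = 2.19 - 0.97*i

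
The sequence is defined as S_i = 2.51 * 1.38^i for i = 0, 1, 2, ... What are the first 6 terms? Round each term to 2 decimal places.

This is a geometric sequence.
i=0: S_0 = 2.51 * 1.38^0 = 2.51
i=1: S_1 = 2.51 * 1.38^1 ≈ 3.46
i=2: S_2 = 2.51 * 1.38^2 ≈ 4.78
i=3: S_3 = 2.51 * 1.38^3 ≈ 6.6
i=4: S_4 = 2.51 * 1.38^4 ≈ 9.1
i=5: S_5 = 2.51 * 1.38^5 ≈ 12.56
The first 6 terms are: [2.51, 3.46, 4.78, 6.6, 9.1, 12.56]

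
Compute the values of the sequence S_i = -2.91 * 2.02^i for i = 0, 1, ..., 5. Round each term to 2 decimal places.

This is a geometric sequence.
i=0: S_0 = -2.91 * 2.02^0 = -2.91
i=1: S_1 = -2.91 * 2.02^1 ≈ -5.88
i=2: S_2 = -2.91 * 2.02^2 ≈ -11.87
i=3: S_3 = -2.91 * 2.02^3 ≈ -23.99
i=4: S_4 = -2.91 * 2.02^4 ≈ -48.45
i=5: S_5 = -2.91 * 2.02^5 ≈ -97.87
The first 6 terms are: [-2.91, -5.88, -11.87, -23.99, -48.45, -97.87]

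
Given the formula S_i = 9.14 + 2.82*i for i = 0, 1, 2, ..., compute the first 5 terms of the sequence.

This is an arithmetic sequence.
i=0: S_0 = 9.14 + 2.82*0 = 9.14
i=1: S_1 = 9.14 + 2.82*1 = 11.96
i=2: S_2 = 9.14 + 2.82*2 = 14.78
i=3: S_3 = 9.14 + 2.82*3 = 17.6
i=4: S_4 = 9.14 + 2.82*4 = 20.42
The first 5 terms are: [9.14, 11.96, 14.78, 17.6, 20.42]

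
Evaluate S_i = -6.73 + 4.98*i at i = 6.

S_6 = -6.73 + 4.98*6 = -6.73 + 29.88 = 23.15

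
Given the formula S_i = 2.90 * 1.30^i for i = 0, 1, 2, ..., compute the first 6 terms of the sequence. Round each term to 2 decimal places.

This is a geometric sequence.
i=0: S_0 = 2.9 * 1.3^0 = 2.9
i=1: S_1 = 2.9 * 1.3^1 = 3.77
i=2: S_2 = 2.9 * 1.3^2 ≈ 4.9
i=3: S_3 = 2.9 * 1.3^3 ≈ 6.37
i=4: S_4 = 2.9 * 1.3^4 ≈ 8.28
i=5: S_5 = 2.9 * 1.3^5 ≈ 10.77
The first 6 terms are: [2.9, 3.77, 4.9, 6.37, 8.28, 10.77]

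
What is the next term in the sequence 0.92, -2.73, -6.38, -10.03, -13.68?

Differences: -2.73 - 0.92 = -3.65
This is an arithmetic sequence with common difference d = -3.65.
Next term = -13.68 + -3.65 = -17.33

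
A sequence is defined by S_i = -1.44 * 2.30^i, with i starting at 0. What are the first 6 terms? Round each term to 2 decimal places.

This is a geometric sequence.
i=0: S_0 = -1.44 * 2.3^0 = -1.44
i=1: S_1 = -1.44 * 2.3^1 ≈ -3.31
i=2: S_2 = -1.44 * 2.3^2 ≈ -7.62
i=3: S_3 = -1.44 * 2.3^3 ≈ -17.52
i=4: S_4 = -1.44 * 2.3^4 ≈ -40.3
i=5: S_5 = -1.44 * 2.3^5 ≈ -92.68
The first 6 terms are: [-1.44, -3.31, -7.62, -17.52, -40.3, -92.68]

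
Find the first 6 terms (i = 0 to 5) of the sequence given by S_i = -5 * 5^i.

This is a geometric sequence.
i=0: S_0 = -5 * 5^0 = -5
i=1: S_1 = -5 * 5^1 = -25
i=2: S_2 = -5 * 5^2 = -125
i=3: S_3 = -5 * 5^3 = -625
i=4: S_4 = -5 * 5^4 = -3125
i=5: S_5 = -5 * 5^5 = -15625
The first 6 terms are: [-5, -25, -125, -625, -3125, -15625]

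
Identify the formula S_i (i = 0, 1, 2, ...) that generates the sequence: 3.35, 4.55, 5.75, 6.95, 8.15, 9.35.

Check differences: 4.55 - 3.35 = 1.2
5.75 - 4.55 = 1.2
Common difference d = 1.2.
First term a = 3.35.
Formula: S_i = 3.35 + 1.20*i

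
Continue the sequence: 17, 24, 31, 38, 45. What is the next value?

Differences: 24 - 17 = 7
This is an arithmetic sequence with common difference d = 7.
Next term = 45 + 7 = 52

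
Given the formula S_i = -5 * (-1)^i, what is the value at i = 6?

S_6 = -5 * (-1)^6 = -5 * 1 = -5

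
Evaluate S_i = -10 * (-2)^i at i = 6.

S_6 = -10 * (-2)^6 = -10 * 64 = -640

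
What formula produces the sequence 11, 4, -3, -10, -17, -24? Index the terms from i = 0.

Check differences: 4 - 11 = -7
-3 - 4 = -7
Common difference d = -7.
First term a = 11.
Formula: S_i = 11 - 7*i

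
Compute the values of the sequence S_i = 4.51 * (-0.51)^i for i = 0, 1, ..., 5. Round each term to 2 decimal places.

This is a geometric sequence.
i=0: S_0 = 4.51 * (-0.51)^0 = 4.51
i=1: S_1 = 4.51 * (-0.51)^1 ≈ -2.3
i=2: S_2 = 4.51 * (-0.51)^2 ≈ 1.17
i=3: S_3 = 4.51 * (-0.51)^3 ≈ -0.6
i=4: S_4 = 4.51 * (-0.51)^4 ≈ 0.31
i=5: S_5 = 4.51 * (-0.51)^5 ≈ -0.16
The first 6 terms are: [4.51, -2.3, 1.17, -0.6, 0.31, -0.16]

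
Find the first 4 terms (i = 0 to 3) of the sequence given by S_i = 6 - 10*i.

This is an arithmetic sequence.
i=0: S_0 = 6 + -10*0 = 6
i=1: S_1 = 6 + -10*1 = -4
i=2: S_2 = 6 + -10*2 = -14
i=3: S_3 = 6 + -10*3 = -24
The first 4 terms are: [6, -4, -14, -24]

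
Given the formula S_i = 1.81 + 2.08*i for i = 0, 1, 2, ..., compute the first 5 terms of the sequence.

This is an arithmetic sequence.
i=0: S_0 = 1.81 + 2.08*0 = 1.81
i=1: S_1 = 1.81 + 2.08*1 = 3.89
i=2: S_2 = 1.81 + 2.08*2 = 5.97
i=3: S_3 = 1.81 + 2.08*3 = 8.05
i=4: S_4 = 1.81 + 2.08*4 = 10.13
The first 5 terms are: [1.81, 3.89, 5.97, 8.05, 10.13]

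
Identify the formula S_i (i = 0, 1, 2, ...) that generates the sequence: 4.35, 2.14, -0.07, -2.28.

Check differences: 2.14 - 4.35 = -2.21
-0.07 - 2.14 = -2.21
Common difference d = -2.21.
First term a = 4.35.
Formula: S_i = 4.35 - 2.21*i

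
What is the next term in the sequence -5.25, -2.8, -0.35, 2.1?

Differences: -2.8 - -5.25 = 2.45
This is an arithmetic sequence with common difference d = 2.45.
Next term = 2.1 + 2.45 = 4.55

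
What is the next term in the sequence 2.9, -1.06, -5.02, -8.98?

Differences: -1.06 - 2.9 = -3.96
This is an arithmetic sequence with common difference d = -3.96.
Next term = -8.98 + -3.96 = -12.94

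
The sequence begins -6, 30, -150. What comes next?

Ratios: 30 / -6 = -5.0
This is a geometric sequence with common ratio r = -5.
Next term = -150 * -5 = 750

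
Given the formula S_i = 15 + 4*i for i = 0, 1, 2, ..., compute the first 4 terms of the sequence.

This is an arithmetic sequence.
i=0: S_0 = 15 + 4*0 = 15
i=1: S_1 = 15 + 4*1 = 19
i=2: S_2 = 15 + 4*2 = 23
i=3: S_3 = 15 + 4*3 = 27
The first 4 terms are: [15, 19, 23, 27]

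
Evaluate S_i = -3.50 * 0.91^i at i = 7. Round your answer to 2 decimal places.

S_7 = -3.5 * 0.91^7 ≈ -3.5 * 0.5168 ≈ -1.81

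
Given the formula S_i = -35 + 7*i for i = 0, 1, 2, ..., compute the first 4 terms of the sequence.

This is an arithmetic sequence.
i=0: S_0 = -35 + 7*0 = -35
i=1: S_1 = -35 + 7*1 = -28
i=2: S_2 = -35 + 7*2 = -21
i=3: S_3 = -35 + 7*3 = -14
The first 4 terms are: [-35, -28, -21, -14]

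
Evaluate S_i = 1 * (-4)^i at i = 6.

S_6 = 1 * (-4)^6 = 1 * 4096 = 4096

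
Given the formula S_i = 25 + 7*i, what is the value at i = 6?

S_6 = 25 + 7*6 = 25 + 42 = 67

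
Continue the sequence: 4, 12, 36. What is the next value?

Ratios: 12 / 4 = 3.0
This is a geometric sequence with common ratio r = 3.
Next term = 36 * 3 = 108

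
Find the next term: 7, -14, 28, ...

Ratios: -14 / 7 = -2.0
This is a geometric sequence with common ratio r = -2.
Next term = 28 * -2 = -56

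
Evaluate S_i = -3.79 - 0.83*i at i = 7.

S_7 = -3.79 + -0.83*7 = -3.79 + -5.81 = -9.6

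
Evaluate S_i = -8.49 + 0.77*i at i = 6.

S_6 = -8.49 + 0.77*6 = -8.49 + 4.62 = -3.87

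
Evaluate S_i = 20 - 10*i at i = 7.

S_7 = 20 + -10*7 = 20 + -70 = -50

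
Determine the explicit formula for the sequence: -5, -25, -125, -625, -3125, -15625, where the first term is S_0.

Check ratios: -25 / -5 = 5.0
Common ratio r = 5.
First term a = -5.
Formula: S_i = -5 * 5^i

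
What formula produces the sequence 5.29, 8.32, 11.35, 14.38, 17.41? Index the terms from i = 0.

Check differences: 8.32 - 5.29 = 3.03
11.35 - 8.32 = 3.03
Common difference d = 3.03.
First term a = 5.29.
Formula: S_i = 5.29 + 3.03*i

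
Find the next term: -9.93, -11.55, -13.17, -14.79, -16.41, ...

Differences: -11.55 - -9.93 = -1.62
This is an arithmetic sequence with common difference d = -1.62.
Next term = -16.41 + -1.62 = -18.03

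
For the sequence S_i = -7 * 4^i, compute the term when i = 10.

S_10 = -7 * 4^10 = -7 * 1048576 = -7340032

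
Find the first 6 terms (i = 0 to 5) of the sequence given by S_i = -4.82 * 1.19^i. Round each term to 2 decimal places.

This is a geometric sequence.
i=0: S_0 = -4.82 * 1.19^0 = -4.82
i=1: S_1 = -4.82 * 1.19^1 ≈ -5.74
i=2: S_2 = -4.82 * 1.19^2 ≈ -6.83
i=3: S_3 = -4.82 * 1.19^3 ≈ -8.12
i=4: S_4 = -4.82 * 1.19^4 ≈ -9.67
i=5: S_5 = -4.82 * 1.19^5 ≈ -11.5
The first 6 terms are: [-4.82, -5.74, -6.83, -8.12, -9.67, -11.5]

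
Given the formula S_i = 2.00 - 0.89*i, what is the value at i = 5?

S_5 = 2.0 + -0.89*5 = 2.0 + -4.45 = -2.45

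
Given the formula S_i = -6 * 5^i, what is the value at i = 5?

S_5 = -6 * 5^5 = -6 * 3125 = -18750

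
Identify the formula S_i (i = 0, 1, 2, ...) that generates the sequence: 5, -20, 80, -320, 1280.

Check ratios: -20 / 5 = -4.0
Common ratio r = -4.
First term a = 5.
Formula: S_i = 5 * (-4)^i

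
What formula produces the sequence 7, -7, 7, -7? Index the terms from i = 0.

Check ratios: -7 / 7 = -1.0
Common ratio r = -1.
First term a = 7.
Formula: S_i = 7 * (-1)^i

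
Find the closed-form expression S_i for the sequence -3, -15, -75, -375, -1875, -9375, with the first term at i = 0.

Check ratios: -15 / -3 = 5.0
Common ratio r = 5.
First term a = -3.
Formula: S_i = -3 * 5^i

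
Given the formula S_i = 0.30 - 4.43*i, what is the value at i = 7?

S_7 = 0.3 + -4.43*7 = 0.3 + -31.01 = -30.71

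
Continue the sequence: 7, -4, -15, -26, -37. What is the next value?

Differences: -4 - 7 = -11
This is an arithmetic sequence with common difference d = -11.
Next term = -37 + -11 = -48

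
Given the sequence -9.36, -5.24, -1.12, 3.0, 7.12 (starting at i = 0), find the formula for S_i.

Check differences: -5.24 - -9.36 = 4.12
-1.12 - -5.24 = 4.12
Common difference d = 4.12.
First term a = -9.36.
Formula: S_i = -9.36 + 4.12*i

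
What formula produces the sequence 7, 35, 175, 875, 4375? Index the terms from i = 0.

Check ratios: 35 / 7 = 5.0
Common ratio r = 5.
First term a = 7.
Formula: S_i = 7 * 5^i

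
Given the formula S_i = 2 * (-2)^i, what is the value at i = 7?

S_7 = 2 * (-2)^7 = 2 * -128 = -256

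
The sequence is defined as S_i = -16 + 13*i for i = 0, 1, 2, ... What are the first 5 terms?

This is an arithmetic sequence.
i=0: S_0 = -16 + 13*0 = -16
i=1: S_1 = -16 + 13*1 = -3
i=2: S_2 = -16 + 13*2 = 10
i=3: S_3 = -16 + 13*3 = 23
i=4: S_4 = -16 + 13*4 = 36
The first 5 terms are: [-16, -3, 10, 23, 36]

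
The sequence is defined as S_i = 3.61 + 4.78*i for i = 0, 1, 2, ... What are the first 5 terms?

This is an arithmetic sequence.
i=0: S_0 = 3.61 + 4.78*0 = 3.61
i=1: S_1 = 3.61 + 4.78*1 = 8.39
i=2: S_2 = 3.61 + 4.78*2 = 13.17
i=3: S_3 = 3.61 + 4.78*3 = 17.95
i=4: S_4 = 3.61 + 4.78*4 = 22.73
The first 5 terms are: [3.61, 8.39, 13.17, 17.95, 22.73]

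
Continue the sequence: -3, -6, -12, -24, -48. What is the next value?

Ratios: -6 / -3 = 2.0
This is a geometric sequence with common ratio r = 2.
Next term = -48 * 2 = -96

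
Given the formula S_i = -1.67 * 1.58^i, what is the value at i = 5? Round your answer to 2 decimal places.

S_5 = -1.67 * 1.58^5 ≈ -1.67 * 9.8466 ≈ -16.44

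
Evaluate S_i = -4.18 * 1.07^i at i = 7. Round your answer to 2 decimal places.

S_7 = -4.18 * 1.07^7 ≈ -4.18 * 1.6058 ≈ -6.71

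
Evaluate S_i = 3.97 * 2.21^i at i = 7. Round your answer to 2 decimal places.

S_7 = 3.97 * 2.21^7 ≈ 3.97 * 257.4814 ≈ 1022.2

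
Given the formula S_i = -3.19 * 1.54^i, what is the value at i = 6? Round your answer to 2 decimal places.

S_6 = -3.19 * 1.54^6 ≈ -3.19 * 13.339 ≈ -42.55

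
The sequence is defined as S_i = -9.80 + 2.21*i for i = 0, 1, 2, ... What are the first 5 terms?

This is an arithmetic sequence.
i=0: S_0 = -9.8 + 2.21*0 = -9.8
i=1: S_1 = -9.8 + 2.21*1 = -7.59
i=2: S_2 = -9.8 + 2.21*2 = -5.38
i=3: S_3 = -9.8 + 2.21*3 = -3.17
i=4: S_4 = -9.8 + 2.21*4 = -0.96
The first 5 terms are: [-9.8, -7.59, -5.38, -3.17, -0.96]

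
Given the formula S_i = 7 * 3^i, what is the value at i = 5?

S_5 = 7 * 3^5 = 7 * 243 = 1701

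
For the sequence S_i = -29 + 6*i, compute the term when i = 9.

S_9 = -29 + 6*9 = -29 + 54 = 25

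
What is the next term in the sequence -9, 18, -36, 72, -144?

Ratios: 18 / -9 = -2.0
This is a geometric sequence with common ratio r = -2.
Next term = -144 * -2 = 288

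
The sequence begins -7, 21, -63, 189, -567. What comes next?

Ratios: 21 / -7 = -3.0
This is a geometric sequence with common ratio r = -3.
Next term = -567 * -3 = 1701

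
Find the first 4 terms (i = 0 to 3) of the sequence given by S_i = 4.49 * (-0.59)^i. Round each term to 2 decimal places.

This is a geometric sequence.
i=0: S_0 = 4.49 * (-0.59)^0 = 4.49
i=1: S_1 = 4.49 * (-0.59)^1 ≈ -2.65
i=2: S_2 = 4.49 * (-0.59)^2 ≈ 1.56
i=3: S_3 = 4.49 * (-0.59)^3 ≈ -0.92
The first 4 terms are: [4.49, -2.65, 1.56, -0.92]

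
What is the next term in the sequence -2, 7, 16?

Differences: 7 - -2 = 9
This is an arithmetic sequence with common difference d = 9.
Next term = 16 + 9 = 25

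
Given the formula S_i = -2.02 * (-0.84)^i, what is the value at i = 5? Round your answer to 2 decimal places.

S_5 = -2.02 * (-0.84)^5 ≈ -2.02 * -0.4182 ≈ 0.84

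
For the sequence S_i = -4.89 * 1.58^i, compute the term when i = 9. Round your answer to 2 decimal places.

S_9 = -4.89 * 1.58^9 ≈ -4.89 * 61.364 ≈ -300.07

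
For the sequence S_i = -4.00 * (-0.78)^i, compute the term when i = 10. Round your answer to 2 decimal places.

S_10 = -4.0 * (-0.78)^10 ≈ -4.0 * 0.0834 ≈ -0.33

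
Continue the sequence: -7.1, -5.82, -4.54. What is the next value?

Differences: -5.82 - -7.1 = 1.28
This is an arithmetic sequence with common difference d = 1.28.
Next term = -4.54 + 1.28 = -3.26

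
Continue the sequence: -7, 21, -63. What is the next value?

Ratios: 21 / -7 = -3.0
This is a geometric sequence with common ratio r = -3.
Next term = -63 * -3 = 189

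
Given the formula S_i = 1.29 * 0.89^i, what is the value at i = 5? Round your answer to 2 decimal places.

S_5 = 1.29 * 0.89^5 ≈ 1.29 * 0.5584 ≈ 0.72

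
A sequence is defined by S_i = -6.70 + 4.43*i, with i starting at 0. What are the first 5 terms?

This is an arithmetic sequence.
i=0: S_0 = -6.7 + 4.43*0 = -6.7
i=1: S_1 = -6.7 + 4.43*1 = -2.27
i=2: S_2 = -6.7 + 4.43*2 = 2.16
i=3: S_3 = -6.7 + 4.43*3 = 6.59
i=4: S_4 = -6.7 + 4.43*4 = 11.02
The first 5 terms are: [-6.7, -2.27, 2.16, 6.59, 11.02]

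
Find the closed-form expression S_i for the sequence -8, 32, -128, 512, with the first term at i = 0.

Check ratios: 32 / -8 = -4.0
Common ratio r = -4.
First term a = -8.
Formula: S_i = -8 * (-4)^i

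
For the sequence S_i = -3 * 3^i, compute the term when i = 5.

S_5 = -3 * 3^5 = -3 * 243 = -729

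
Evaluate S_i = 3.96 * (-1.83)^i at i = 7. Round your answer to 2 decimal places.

S_7 = 3.96 * (-1.83)^7 ≈ 3.96 * -68.7318 ≈ -272.18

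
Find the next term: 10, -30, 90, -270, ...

Ratios: -30 / 10 = -3.0
This is a geometric sequence with common ratio r = -3.
Next term = -270 * -3 = 810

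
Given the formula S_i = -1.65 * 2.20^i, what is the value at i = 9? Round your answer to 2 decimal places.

S_9 = -1.65 * 2.2^9 ≈ -1.65 * 1207.2692 ≈ -1991.99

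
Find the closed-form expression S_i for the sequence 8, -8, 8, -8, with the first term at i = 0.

Check ratios: -8 / 8 = -1.0
Common ratio r = -1.
First term a = 8.
Formula: S_i = 8 * (-1)^i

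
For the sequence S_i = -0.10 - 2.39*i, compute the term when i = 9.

S_9 = -0.1 + -2.39*9 = -0.1 + -21.51 = -21.61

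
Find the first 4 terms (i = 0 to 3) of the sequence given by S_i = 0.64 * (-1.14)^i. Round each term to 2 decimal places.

This is a geometric sequence.
i=0: S_0 = 0.64 * (-1.14)^0 = 0.64
i=1: S_1 = 0.64 * (-1.14)^1 ≈ -0.73
i=2: S_2 = 0.64 * (-1.14)^2 ≈ 0.83
i=3: S_3 = 0.64 * (-1.14)^3 ≈ -0.95
The first 4 terms are: [0.64, -0.73, 0.83, -0.95]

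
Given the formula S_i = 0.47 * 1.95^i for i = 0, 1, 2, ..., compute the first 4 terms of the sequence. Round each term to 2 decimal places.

This is a geometric sequence.
i=0: S_0 = 0.47 * 1.95^0 = 0.47
i=1: S_1 = 0.47 * 1.95^1 ≈ 0.92
i=2: S_2 = 0.47 * 1.95^2 ≈ 1.79
i=3: S_3 = 0.47 * 1.95^3 ≈ 3.48
The first 4 terms are: [0.47, 0.92, 1.79, 3.48]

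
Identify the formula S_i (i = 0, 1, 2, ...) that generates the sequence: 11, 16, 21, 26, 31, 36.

Check differences: 16 - 11 = 5
21 - 16 = 5
Common difference d = 5.
First term a = 11.
Formula: S_i = 11 + 5*i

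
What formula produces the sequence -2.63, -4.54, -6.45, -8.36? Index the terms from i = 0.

Check differences: -4.54 - -2.63 = -1.91
-6.45 - -4.54 = -1.91
Common difference d = -1.91.
First term a = -2.63.
Formula: S_i = -2.63 - 1.91*i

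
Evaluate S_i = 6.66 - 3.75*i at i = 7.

S_7 = 6.66 + -3.75*7 = 6.66 + -26.25 = -19.59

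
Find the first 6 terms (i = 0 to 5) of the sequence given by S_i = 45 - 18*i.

This is an arithmetic sequence.
i=0: S_0 = 45 + -18*0 = 45
i=1: S_1 = 45 + -18*1 = 27
i=2: S_2 = 45 + -18*2 = 9
i=3: S_3 = 45 + -18*3 = -9
i=4: S_4 = 45 + -18*4 = -27
i=5: S_5 = 45 + -18*5 = -45
The first 6 terms are: [45, 27, 9, -9, -27, -45]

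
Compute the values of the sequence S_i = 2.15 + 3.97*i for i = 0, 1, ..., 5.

This is an arithmetic sequence.
i=0: S_0 = 2.15 + 3.97*0 = 2.15
i=1: S_1 = 2.15 + 3.97*1 = 6.12
i=2: S_2 = 2.15 + 3.97*2 = 10.09
i=3: S_3 = 2.15 + 3.97*3 = 14.06
i=4: S_4 = 2.15 + 3.97*4 = 18.03
i=5: S_5 = 2.15 + 3.97*5 = 22.0
The first 6 terms are: [2.15, 6.12, 10.09, 14.06, 18.03, 22.0]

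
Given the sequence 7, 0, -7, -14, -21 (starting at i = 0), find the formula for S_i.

Check differences: 0 - 7 = -7
-7 - 0 = -7
Common difference d = -7.
First term a = 7.
Formula: S_i = 7 - 7*i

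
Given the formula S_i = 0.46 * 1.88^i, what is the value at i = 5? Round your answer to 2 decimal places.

S_5 = 0.46 * 1.88^5 ≈ 0.46 * 23.4849 ≈ 10.8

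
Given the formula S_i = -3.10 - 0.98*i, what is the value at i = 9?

S_9 = -3.1 + -0.98*9 = -3.1 + -8.82 = -11.92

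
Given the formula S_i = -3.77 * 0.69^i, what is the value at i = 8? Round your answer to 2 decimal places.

S_8 = -3.77 * 0.69^8 ≈ -3.77 * 0.0514 ≈ -0.19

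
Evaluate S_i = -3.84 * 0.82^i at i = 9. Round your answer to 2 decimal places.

S_9 = -3.84 * 0.82^9 ≈ -3.84 * 0.1676 ≈ -0.64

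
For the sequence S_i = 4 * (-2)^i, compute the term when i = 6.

S_6 = 4 * (-2)^6 = 4 * 64 = 256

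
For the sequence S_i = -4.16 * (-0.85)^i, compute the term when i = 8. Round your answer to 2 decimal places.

S_8 = -4.16 * (-0.85)^8 ≈ -4.16 * 0.2725 ≈ -1.13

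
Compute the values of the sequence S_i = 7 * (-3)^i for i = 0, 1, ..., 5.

This is a geometric sequence.
i=0: S_0 = 7 * (-3)^0 = 7
i=1: S_1 = 7 * (-3)^1 = -21
i=2: S_2 = 7 * (-3)^2 = 63
i=3: S_3 = 7 * (-3)^3 = -189
i=4: S_4 = 7 * (-3)^4 = 567
i=5: S_5 = 7 * (-3)^5 = -1701
The first 6 terms are: [7, -21, 63, -189, 567, -1701]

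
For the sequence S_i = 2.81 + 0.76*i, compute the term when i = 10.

S_10 = 2.81 + 0.76*10 = 2.81 + 7.6 = 10.41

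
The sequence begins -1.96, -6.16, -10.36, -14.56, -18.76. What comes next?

Differences: -6.16 - -1.96 = -4.2
This is an arithmetic sequence with common difference d = -4.2.
Next term = -18.76 + -4.2 = -22.96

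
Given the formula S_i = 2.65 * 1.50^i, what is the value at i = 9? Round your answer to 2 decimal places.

S_9 = 2.65 * 1.5^9 ≈ 2.65 * 38.44336 ≈ 101.87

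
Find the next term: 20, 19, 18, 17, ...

Differences: 19 - 20 = -1
This is an arithmetic sequence with common difference d = -1.
Next term = 17 + -1 = 16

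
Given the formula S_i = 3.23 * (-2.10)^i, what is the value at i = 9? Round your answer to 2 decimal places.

S_9 = 3.23 * (-2.1)^9 ≈ 3.23 * -794.28 ≈ -2565.52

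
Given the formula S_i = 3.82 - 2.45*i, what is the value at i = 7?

S_7 = 3.82 + -2.45*7 = 3.82 + -17.15 = -13.33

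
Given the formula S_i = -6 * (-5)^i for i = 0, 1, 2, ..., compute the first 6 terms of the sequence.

This is a geometric sequence.
i=0: S_0 = -6 * (-5)^0 = -6
i=1: S_1 = -6 * (-5)^1 = 30
i=2: S_2 = -6 * (-5)^2 = -150
i=3: S_3 = -6 * (-5)^3 = 750
i=4: S_4 = -6 * (-5)^4 = -3750
i=5: S_5 = -6 * (-5)^5 = 18750
The first 6 terms are: [-6, 30, -150, 750, -3750, 18750]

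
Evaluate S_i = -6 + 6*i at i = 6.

S_6 = -6 + 6*6 = -6 + 36 = 30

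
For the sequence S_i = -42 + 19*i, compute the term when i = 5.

S_5 = -42 + 19*5 = -42 + 95 = 53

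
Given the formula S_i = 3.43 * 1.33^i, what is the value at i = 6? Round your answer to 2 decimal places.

S_6 = 3.43 * 1.33^6 ≈ 3.43 * 5.5349 ≈ 18.98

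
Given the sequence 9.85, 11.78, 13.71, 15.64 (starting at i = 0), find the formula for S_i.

Check differences: 11.78 - 9.85 = 1.93
13.71 - 11.78 = 1.93
Common difference d = 1.93.
First term a = 9.85.
Formula: S_i = 9.85 + 1.93*i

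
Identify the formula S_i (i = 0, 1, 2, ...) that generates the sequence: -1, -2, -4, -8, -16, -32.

Check ratios: -2 / -1 = 2.0
Common ratio r = 2.
First term a = -1.
Formula: S_i = -1 * 2^i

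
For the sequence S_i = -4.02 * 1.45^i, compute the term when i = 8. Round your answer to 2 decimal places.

S_8 = -4.02 * 1.45^8 ≈ -4.02 * 19.5409 ≈ -78.55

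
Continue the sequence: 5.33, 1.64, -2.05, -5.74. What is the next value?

Differences: 1.64 - 5.33 = -3.69
This is an arithmetic sequence with common difference d = -3.69.
Next term = -5.74 + -3.69 = -9.43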